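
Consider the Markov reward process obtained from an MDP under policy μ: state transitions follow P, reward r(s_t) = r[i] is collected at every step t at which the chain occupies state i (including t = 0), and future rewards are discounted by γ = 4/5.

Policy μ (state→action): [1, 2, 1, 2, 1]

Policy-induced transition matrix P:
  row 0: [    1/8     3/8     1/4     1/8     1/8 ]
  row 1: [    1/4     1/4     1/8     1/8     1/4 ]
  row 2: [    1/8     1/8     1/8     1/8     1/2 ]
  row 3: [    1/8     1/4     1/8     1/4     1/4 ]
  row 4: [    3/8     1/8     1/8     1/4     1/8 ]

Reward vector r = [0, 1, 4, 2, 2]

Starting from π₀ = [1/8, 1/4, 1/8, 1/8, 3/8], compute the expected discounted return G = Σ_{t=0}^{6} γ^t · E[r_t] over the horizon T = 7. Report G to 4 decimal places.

t=0: π = [0.1250, 0.2500, 0.1250, 0.1250, 0.3750], E[r] = 1.7500, γ^t·E[r] = 1.750000, running G = 1.750000
t=1: π = [0.2500, 0.2031, 0.1406, 0.1875, 0.2188], E[r] = 1.5781, γ^t·E[r] = 1.262500, running G = 3.012500
t=2: π = [0.2051, 0.2363, 0.1563, 0.1758, 0.2266], E[r] = 1.6660, γ^t·E[r] = 1.066250, running G = 4.078750
t=3: π = [0.2112, 0.2278, 0.1506, 0.1753, 0.2351], E[r] = 1.6511, γ^t·E[r] = 0.845375, running G = 4.924125
t=4: π = [0.2122, 0.2282, 0.1514, 0.1763, 0.2319], E[r] = 1.6501, γ^t·E[r] = 0.675888, running G = 5.600013
t=5: π = [0.2115, 0.2286, 0.1515, 0.1760, 0.2323], E[r] = 1.6515, γ^t·E[r] = 0.541150, running G = 6.141163
t=6: π = [0.2117, 0.2285, 0.1514, 0.1760, 0.2324], E[r] = 1.6511, γ^t·E[r] = 0.432825, running G = 6.573988

G = 6.5740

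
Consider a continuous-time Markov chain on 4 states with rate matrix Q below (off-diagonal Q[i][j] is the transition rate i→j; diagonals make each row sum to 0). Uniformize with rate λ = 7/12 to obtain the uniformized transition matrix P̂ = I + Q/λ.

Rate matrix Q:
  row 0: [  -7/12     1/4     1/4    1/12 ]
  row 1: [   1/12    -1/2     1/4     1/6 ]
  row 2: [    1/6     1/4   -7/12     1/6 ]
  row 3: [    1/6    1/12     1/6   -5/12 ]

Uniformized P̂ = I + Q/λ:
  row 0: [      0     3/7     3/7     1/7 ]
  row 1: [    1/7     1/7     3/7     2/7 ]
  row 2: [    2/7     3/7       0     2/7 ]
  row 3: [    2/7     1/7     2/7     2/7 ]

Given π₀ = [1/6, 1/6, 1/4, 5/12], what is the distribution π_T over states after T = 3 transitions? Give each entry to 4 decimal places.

π = [0.1924, 0.2760, 0.2726, 0.2590]

t=0: π = [0.1667, 0.1667, 0.2500, 0.4167]
t=1: π = [0.2143, 0.2619, 0.2619, 0.2619]
t=2: π = [0.1871, 0.2789, 0.2789, 0.2551]
t=3: π = [0.1924, 0.2760, 0.2726, 0.2590]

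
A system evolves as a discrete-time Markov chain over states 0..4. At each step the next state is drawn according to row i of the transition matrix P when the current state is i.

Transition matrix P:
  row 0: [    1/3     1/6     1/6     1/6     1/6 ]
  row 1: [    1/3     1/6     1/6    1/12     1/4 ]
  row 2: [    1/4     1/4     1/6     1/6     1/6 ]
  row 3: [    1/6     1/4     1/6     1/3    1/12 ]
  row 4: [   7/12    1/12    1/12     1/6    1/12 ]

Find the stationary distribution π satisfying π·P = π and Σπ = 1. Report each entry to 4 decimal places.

Balance equations π_j = Σ_i π_i·P[i][j]:
  π_0 = 1/3·π_0 + 1/3·π_1 + 1/4·π_2 + 1/6·π_3 + 7/12·π_4
  π_1 = 1/6·π_0 + 1/6·π_1 + 1/4·π_2 + 1/4·π_3 + 1/12·π_4
  π_2 = 1/6·π_0 + 1/6·π_1 + 1/6·π_2 + 1/6·π_3 + 1/12·π_4
  π_3 = 1/6·π_0 + 1/12·π_1 + 1/6·π_2 + 1/3·π_3 + 1/6·π_4
  normalize: π_0 + π_1 + π_2 + π_3 + π_4 = 1
Solving the linear system gives exactly π = [47/143, 2/11, 2/13, 2/11, 2/13].

π = [0.3287, 0.1818, 0.1538, 0.1818, 0.1538]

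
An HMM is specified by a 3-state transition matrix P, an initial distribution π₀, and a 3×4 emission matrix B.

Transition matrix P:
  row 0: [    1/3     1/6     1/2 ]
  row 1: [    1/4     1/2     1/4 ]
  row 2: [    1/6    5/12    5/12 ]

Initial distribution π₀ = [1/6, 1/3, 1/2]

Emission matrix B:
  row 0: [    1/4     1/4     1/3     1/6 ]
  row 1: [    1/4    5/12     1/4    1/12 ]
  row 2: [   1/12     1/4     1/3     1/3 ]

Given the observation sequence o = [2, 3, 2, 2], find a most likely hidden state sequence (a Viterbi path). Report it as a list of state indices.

t=0: δ = [5.556e-02, 8.333e-02, 1.667e-01]  (obs o_0=2)
t=1: δ = [4.630e-03, 5.787e-03, 2.315e-02]  ψ = [2, 2, 2]  (obs o_1=3)
t=2: δ = [1.286e-03, 2.411e-03, 3.215e-03]  ψ = [2, 2, 2]  (obs o_2=2)
t=3: δ = [2.009e-04, 3.349e-04, 4.465e-04]  ψ = [1, 2, 2]  (obs o_3=2)
backtrack: best end state = 2; path = [2, 2, 2, 2]

path = [2, 2, 2, 2]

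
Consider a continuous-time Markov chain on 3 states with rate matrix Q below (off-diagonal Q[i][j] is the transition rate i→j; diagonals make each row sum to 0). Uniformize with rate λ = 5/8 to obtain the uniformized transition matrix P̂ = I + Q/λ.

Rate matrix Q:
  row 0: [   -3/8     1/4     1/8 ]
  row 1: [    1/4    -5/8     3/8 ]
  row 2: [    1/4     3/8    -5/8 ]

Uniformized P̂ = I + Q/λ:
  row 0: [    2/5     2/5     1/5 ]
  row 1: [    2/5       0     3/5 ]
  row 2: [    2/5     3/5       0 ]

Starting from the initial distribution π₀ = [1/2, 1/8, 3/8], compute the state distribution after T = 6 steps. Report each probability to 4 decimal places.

t=0: π = [0.5000, 0.1250, 0.3750]
t=1: π = [0.4000, 0.4250, 0.1750]
t=2: π = [0.4000, 0.2650, 0.3350]
t=3: π = [0.4000, 0.3610, 0.2390]
t=4: π = [0.4000, 0.3034, 0.2966]
t=5: π = [0.4000, 0.3380, 0.2620]
t=6: π = [0.4000, 0.3172, 0.2828]

π = [0.4000, 0.3172, 0.2828]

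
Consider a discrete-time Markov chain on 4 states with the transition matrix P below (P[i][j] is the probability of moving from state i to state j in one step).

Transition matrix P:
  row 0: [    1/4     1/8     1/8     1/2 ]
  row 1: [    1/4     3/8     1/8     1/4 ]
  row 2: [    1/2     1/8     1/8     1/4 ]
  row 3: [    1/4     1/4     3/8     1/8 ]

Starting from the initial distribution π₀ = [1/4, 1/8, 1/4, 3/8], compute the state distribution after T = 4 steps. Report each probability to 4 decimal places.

π = [0.2997, 0.2147, 0.1973, 0.2883]

t=0: π = [0.2500, 0.1250, 0.2500, 0.3750]
t=1: π = [0.3125, 0.2031, 0.2188, 0.2656]
t=2: π = [0.3047, 0.2090, 0.1914, 0.2949]
t=3: π = [0.2979, 0.2141, 0.1987, 0.2893]
t=4: π = [0.2997, 0.2147, 0.1973, 0.2883]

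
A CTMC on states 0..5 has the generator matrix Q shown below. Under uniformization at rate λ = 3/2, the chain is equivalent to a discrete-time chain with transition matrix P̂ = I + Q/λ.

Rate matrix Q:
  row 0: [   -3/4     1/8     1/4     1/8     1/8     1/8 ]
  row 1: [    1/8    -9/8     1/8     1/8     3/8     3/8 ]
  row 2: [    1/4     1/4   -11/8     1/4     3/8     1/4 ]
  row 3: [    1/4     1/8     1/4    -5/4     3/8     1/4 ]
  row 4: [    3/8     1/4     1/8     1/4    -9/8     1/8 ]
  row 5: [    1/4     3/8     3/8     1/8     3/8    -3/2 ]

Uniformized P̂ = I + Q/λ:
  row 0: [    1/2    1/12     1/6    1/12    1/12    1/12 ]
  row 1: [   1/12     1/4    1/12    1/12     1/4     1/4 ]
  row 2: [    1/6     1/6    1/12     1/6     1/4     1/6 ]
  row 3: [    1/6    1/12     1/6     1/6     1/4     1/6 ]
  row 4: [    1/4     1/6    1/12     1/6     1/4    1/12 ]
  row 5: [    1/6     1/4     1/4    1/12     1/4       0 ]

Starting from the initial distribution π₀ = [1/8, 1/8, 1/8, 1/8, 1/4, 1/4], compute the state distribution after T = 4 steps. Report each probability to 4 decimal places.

t=0: π = [0.1250, 0.1250, 0.1250, 0.1250, 0.2500, 0.2500]
t=1: π = [0.2188, 0.1771, 0.1458, 0.1250, 0.2292, 0.1042]
t=2: π = [0.2439, 0.1615, 0.1293, 0.1250, 0.2135, 0.1267]
t=3: π = [0.2523, 0.1599, 0.1352, 0.1223, 0.2093, 0.1209]
t=4: π = [0.2549, 0.1588, 0.1347, 0.1222, 0.2079, 0.1214]

π = [0.2549, 0.1588, 0.1347, 0.1222, 0.2079, 0.1214]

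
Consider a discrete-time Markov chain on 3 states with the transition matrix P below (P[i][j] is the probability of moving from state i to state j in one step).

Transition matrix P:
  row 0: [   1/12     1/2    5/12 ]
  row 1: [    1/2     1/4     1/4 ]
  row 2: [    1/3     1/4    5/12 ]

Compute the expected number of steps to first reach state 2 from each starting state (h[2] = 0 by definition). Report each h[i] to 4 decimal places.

First-step conditioning: h[2] = 0; for i ≠ 2, h[i] = 1 + Σ_k P[i][k]·h[k].
  h[0] = 1 + 1/12·h[0] + 1/2·h[1]
  h[1] = 1 + 1/2·h[0] + 1/4·h[1]
Solving the 2×2 linear system over states ≠ 2 gives exactly h = [20/7, 68/21, 0] (h[2] = 0 is the target).

h = [2.8571, 3.2381, 0.0000]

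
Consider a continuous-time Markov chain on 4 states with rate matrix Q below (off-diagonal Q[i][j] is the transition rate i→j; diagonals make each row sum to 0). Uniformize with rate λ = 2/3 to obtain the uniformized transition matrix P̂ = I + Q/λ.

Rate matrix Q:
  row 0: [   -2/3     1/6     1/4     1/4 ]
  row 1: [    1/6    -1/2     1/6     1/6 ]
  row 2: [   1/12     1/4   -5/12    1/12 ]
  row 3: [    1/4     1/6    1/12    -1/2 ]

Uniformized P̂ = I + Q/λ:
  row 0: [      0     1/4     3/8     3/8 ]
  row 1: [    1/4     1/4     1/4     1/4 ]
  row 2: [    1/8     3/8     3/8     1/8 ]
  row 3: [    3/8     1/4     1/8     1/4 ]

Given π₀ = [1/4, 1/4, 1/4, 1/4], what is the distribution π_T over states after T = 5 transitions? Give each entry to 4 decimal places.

π = [0.1960, 0.2849, 0.2795, 0.2396]

t=0: π = [0.2500, 0.2500, 0.2500, 0.2500]
t=1: π = [0.1875, 0.2813, 0.2813, 0.2500]
t=2: π = [0.1992, 0.2852, 0.2773, 0.2383]
t=3: π = [0.1953, 0.2847, 0.2798, 0.2402]
t=4: π = [0.1962, 0.2850, 0.2794, 0.2394]
t=5: π = [0.1960, 0.2849, 0.2795, 0.2396]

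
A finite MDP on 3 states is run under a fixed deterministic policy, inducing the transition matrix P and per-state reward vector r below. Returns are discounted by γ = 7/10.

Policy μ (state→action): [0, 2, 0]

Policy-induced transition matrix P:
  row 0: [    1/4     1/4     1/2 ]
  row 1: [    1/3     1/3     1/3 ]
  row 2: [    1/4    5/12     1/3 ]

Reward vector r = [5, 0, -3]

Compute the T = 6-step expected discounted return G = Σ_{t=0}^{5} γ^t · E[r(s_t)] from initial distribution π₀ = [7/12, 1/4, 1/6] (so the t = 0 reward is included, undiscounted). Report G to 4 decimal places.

t=0: π = [0.5833, 0.2500, 0.1667], E[r] = 2.4167, γ^t·E[r] = 2.416667, running G = 2.416667
t=1: π = [0.2708, 0.2986, 0.4306], E[r] = 0.0625, γ^t·E[r] = 0.043750, running G = 2.460417
t=2: π = [0.2749, 0.3466, 0.3785], E[r] = 0.2390, γ^t·E[r] = 0.117112, running G = 2.577529
t=3: π = [0.2789, 0.3420, 0.3791], E[r] = 0.2570, γ^t·E[r] = 0.088148, running G = 2.665677
t=4: π = [0.2785, 0.3417, 0.3798], E[r] = 0.2530, γ^t·E[r] = 0.060755, running G = 2.726433
t=5: π = [0.2785, 0.3418, 0.3797], E[r] = 0.2531, γ^t·E[r] = 0.042542, running G = 2.768975

G = 2.7690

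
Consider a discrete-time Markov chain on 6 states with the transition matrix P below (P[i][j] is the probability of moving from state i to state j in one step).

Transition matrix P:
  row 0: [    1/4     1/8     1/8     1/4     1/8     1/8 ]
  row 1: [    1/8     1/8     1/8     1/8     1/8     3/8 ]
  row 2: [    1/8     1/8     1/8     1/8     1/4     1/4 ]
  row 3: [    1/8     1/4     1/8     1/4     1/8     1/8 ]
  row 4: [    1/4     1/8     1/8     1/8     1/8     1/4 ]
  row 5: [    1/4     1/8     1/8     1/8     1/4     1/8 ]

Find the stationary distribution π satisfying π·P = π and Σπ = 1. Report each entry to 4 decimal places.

Balance equations π_j = Σ_i π_i·P[i][j]:
  π_0 = 1/4·π_0 + 1/8·π_1 + 1/8·π_2 + 1/8·π_3 + 1/4·π_4 + 1/4·π_5
  π_1 = 1/8·π_0 + 1/8·π_1 + 1/8·π_2 + 1/4·π_3 + 1/8·π_4 + 1/8·π_5
  π_2 = 1/8·π_0 + 1/8·π_1 + 1/8·π_2 + 1/8·π_3 + 1/8·π_4 + 1/8·π_5
  π_3 = 1/4·π_0 + 1/8·π_1 + 1/8·π_2 + 1/4·π_3 + 1/8·π_4 + 1/8·π_5
  π_4 = 1/8·π_0 + 1/8·π_1 + 1/4·π_2 + 1/8·π_3 + 1/8·π_4 + 1/4·π_5
  normalize: π_0 + π_1 + π_2 + π_3 + π_4 + π_5 = 1
Solving the linear system gives exactly π = [89/457, 535/3656, 1/8, 78/457, 5441/32904, 6511/32904].

π = [0.1947, 0.1463, 0.1250, 0.1707, 0.1654, 0.1979]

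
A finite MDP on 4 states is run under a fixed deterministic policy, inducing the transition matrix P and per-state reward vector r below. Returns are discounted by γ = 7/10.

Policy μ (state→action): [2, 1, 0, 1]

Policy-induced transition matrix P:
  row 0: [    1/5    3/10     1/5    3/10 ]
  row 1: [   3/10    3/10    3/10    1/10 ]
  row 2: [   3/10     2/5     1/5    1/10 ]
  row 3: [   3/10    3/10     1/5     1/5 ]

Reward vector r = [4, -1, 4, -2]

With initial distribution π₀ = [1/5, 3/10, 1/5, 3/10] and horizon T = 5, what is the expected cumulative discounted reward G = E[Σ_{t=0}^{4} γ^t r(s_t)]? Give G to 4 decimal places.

G = 3.1154

t=0: π = [0.2000, 0.3000, 0.2000, 0.3000], E[r] = 0.7000, γ^t·E[r] = 0.700000, running G = 0.700000
t=1: π = [0.2800, 0.3200, 0.2300, 0.1700], E[r] = 1.3800, γ^t·E[r] = 0.966000, running G = 1.666000
t=2: π = [0.2720, 0.3230, 0.2320, 0.1730], E[r] = 1.3470, γ^t·E[r] = 0.660030, running G = 2.326030
t=3: π = [0.2728, 0.3232, 0.2323, 0.1717], E[r] = 1.3538, γ^t·E[r] = 0.464353, running G = 2.790383
t=4: π = [0.2727, 0.3232, 0.2323, 0.1717], E[r] = 1.3535, γ^t·E[r] = 0.324968, running G = 3.115352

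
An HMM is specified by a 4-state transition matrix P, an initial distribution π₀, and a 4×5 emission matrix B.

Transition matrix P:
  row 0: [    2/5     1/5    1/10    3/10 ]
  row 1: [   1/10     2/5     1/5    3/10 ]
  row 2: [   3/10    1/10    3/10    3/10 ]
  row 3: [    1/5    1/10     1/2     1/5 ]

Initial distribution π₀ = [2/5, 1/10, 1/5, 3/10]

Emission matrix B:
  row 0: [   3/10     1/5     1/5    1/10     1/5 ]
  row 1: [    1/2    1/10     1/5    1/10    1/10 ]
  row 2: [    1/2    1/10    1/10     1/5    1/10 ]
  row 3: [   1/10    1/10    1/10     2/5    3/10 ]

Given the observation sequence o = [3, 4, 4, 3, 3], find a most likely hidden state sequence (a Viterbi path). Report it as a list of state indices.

path = [3, 2, 3, 2, 3]

t=0: δ = [4.000e-02, 1.000e-02, 4.000e-02, 1.200e-01]  (obs o_0=3)
t=1: δ = [4.800e-03, 1.200e-03, 6.000e-03, 7.200e-03]  ψ = [3, 3, 3, 3]  (obs o_1=4)
t=2: δ = [3.840e-04, 9.600e-05, 3.600e-04, 5.400e-04]  ψ = [0, 0, 3, 2]  (obs o_2=4)
t=3: δ = [1.536e-05, 7.680e-06, 5.400e-05, 4.608e-05]  ψ = [0, 0, 3, 0]  (obs o_3=3)
t=4: δ = [1.620e-06, 5.400e-07, 4.608e-06, 6.480e-06]  ψ = [2, 2, 3, 2]  (obs o_4=3)
backtrack: best end state = 3; path = [3, 2, 3, 2, 3]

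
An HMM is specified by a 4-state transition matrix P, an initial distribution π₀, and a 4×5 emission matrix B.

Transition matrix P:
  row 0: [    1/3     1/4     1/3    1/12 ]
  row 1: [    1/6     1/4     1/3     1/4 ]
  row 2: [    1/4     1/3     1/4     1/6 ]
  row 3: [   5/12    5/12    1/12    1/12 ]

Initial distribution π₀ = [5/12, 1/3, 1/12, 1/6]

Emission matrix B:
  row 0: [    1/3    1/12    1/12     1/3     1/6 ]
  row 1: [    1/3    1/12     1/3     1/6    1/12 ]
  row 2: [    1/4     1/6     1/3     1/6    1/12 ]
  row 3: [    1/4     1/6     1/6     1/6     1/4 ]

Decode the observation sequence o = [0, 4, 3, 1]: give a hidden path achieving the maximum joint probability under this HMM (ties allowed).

path = [1, 3, 0, 2]

t=0: δ = [1.389e-01, 1.111e-01, 2.083e-02, 4.167e-02]  (obs o_0=0)
t=1: δ = [7.716e-03, 2.894e-03, 3.858e-03, 6.944e-03]  ψ = [0, 0, 0, 1]  (obs o_1=4)
t=2: δ = [9.645e-04, 4.823e-04, 4.287e-04, 1.206e-04]  ψ = [3, 3, 0, 1]  (obs o_2=3)
t=3: δ = [2.679e-05, 2.009e-05, 5.358e-05, 2.009e-05]  ψ = [0, 0, 0, 1]  (obs o_3=1)
backtrack: best end state = 2; path = [1, 3, 0, 2]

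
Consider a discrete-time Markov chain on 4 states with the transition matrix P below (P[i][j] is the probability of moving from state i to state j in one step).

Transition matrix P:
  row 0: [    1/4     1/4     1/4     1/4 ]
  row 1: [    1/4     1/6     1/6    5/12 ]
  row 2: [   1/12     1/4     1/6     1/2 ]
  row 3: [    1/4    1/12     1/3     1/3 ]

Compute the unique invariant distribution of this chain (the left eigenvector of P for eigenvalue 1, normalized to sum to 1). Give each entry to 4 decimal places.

π = [0.2090, 0.1736, 0.2460, 0.3714]

Balance equations π_j = Σ_i π_i·P[i][j]:
  π_0 = 1/4·π_0 + 1/4·π_1 + 1/12·π_2 + 1/4·π_3
  π_1 = 1/4·π_0 + 1/6·π_1 + 1/4·π_2 + 1/12·π_3
  π_2 = 1/4·π_0 + 1/6·π_1 + 1/6·π_2 + 1/3·π_3
  normalize: π_0 + π_1 + π_2 + π_3 = 1
Solving the linear system gives exactly π = [65/311, 54/311, 153/622, 231/622].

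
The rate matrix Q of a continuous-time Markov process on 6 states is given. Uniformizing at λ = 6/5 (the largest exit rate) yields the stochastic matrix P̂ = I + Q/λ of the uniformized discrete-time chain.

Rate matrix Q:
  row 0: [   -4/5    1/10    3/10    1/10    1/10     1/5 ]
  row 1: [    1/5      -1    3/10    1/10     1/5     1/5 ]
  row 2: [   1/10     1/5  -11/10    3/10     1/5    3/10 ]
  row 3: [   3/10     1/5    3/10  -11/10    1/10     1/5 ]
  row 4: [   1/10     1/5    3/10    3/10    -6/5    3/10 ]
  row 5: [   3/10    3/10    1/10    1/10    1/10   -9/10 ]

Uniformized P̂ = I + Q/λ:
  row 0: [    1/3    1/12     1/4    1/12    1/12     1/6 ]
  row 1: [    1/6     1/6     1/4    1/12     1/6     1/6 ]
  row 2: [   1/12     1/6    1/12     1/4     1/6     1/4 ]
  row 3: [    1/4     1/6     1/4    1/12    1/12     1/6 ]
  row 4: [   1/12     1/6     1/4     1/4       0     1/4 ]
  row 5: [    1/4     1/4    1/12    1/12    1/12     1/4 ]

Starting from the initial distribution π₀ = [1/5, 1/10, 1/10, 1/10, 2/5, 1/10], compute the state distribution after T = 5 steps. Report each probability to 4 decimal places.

π = [0.2051, 0.1669, 0.1846, 0.1314, 0.1039, 0.2080]

t=0: π = [0.2000, 0.1000, 0.1000, 0.1000, 0.4000, 0.1000]
t=1: π = [0.1750, 0.1583, 0.2167, 0.1667, 0.0667, 0.2167]
t=2: π = [0.2042, 0.1701, 0.1778, 0.1306, 0.1090, 0.2083]
t=3: π = [0.2050, 0.1670, 0.1856, 0.1311, 0.1032, 0.2079]
t=4: π = [0.2050, 0.1669, 0.1844, 0.1315, 0.1041, 0.2081]
t=5: π = [0.2051, 0.1669, 0.1846, 0.1314, 0.1039, 0.2080]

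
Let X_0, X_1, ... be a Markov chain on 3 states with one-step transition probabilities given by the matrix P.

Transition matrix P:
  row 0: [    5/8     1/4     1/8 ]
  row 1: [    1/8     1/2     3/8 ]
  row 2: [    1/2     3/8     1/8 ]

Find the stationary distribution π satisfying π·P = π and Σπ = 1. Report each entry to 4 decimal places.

Balance equations π_j = Σ_i π_i·P[i][j]:
  π_0 = 5/8·π_0 + 1/8·π_1 + 1/2·π_2
  π_1 = 1/4·π_0 + 1/2·π_1 + 3/8·π_2
  normalize: π_0 + π_1 + π_2 = 1
Solving the linear system gives exactly π = [19/46, 17/46, 5/23].

π = [0.4130, 0.3696, 0.2174]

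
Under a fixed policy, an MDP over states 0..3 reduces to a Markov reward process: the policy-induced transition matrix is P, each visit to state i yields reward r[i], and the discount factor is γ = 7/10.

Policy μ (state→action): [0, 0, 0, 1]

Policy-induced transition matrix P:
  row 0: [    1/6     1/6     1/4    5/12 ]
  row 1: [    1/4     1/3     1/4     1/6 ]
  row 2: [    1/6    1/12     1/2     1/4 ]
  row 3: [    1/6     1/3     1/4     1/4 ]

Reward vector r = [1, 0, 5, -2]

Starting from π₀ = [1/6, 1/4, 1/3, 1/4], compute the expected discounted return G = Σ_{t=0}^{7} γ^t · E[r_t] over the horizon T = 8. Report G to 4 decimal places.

G = 4.1831

t=0: π = [0.1667, 0.2500, 0.3333, 0.2500], E[r] = 1.3333, γ^t·E[r] = 1.333333, running G = 1.333333
t=1: π = [0.1875, 0.2222, 0.3333, 0.2569], E[r] = 1.3403, γ^t·E[r] = 0.938194, running G = 2.271528
t=2: π = [0.1852, 0.2188, 0.3333, 0.2627], E[r] = 1.3264, γ^t·E[r] = 0.649931, running G = 2.921458
t=3: π = [0.1849, 0.2191, 0.3333, 0.2626], E[r] = 1.3263, γ^t·E[r] = 0.454918, running G = 3.376377
t=4: π = [0.1849, 0.2192, 0.3333, 0.2626], E[r] = 1.3265, γ^t·E[r] = 0.318489, running G = 3.694866
t=5: π = [0.1849, 0.2192, 0.3333, 0.2626], E[r] = 1.3265, γ^t·E[r] = 0.222943, running G = 3.917808
t=6: π = [0.1849, 0.2192, 0.3333, 0.2626], E[r] = 1.3265, γ^t·E[r] = 0.156060, running G = 4.073868
t=7: π = [0.1849, 0.2192, 0.3333, 0.2626], E[r] = 1.3265, γ^t·E[r] = 0.109242, running G = 4.183110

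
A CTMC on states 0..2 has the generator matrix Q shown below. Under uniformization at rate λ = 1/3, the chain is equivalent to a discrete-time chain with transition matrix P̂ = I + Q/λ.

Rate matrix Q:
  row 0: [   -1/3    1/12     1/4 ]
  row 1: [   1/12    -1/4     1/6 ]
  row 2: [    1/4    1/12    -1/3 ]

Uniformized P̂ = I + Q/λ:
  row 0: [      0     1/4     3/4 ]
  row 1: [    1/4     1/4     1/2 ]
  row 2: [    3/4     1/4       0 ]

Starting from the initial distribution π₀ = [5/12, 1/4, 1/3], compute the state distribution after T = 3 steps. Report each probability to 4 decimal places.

π = [0.3320, 0.2500, 0.4180]

t=0: π = [0.4167, 0.2500, 0.3333]
t=1: π = [0.3125, 0.2500, 0.4375]
t=2: π = [0.3906, 0.2500, 0.3594]
t=3: π = [0.3320, 0.2500, 0.4180]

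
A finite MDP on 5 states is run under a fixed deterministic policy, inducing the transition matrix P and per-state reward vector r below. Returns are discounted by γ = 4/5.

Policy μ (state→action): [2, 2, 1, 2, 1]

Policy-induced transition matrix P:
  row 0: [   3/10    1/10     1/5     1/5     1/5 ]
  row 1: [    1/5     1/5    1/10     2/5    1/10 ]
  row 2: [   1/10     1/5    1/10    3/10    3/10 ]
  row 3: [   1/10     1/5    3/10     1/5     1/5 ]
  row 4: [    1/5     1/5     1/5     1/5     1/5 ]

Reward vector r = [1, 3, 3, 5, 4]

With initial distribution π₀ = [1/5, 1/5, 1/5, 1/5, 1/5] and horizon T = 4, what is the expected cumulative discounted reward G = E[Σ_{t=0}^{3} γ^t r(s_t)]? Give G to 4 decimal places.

t=0: π = [0.2000, 0.2000, 0.2000, 0.2000, 0.2000], E[r] = 3.2000, γ^t·E[r] = 3.200000, running G = 3.200000
t=1: π = [0.1800, 0.1800, 0.1800, 0.2600, 0.2000], E[r] = 3.3600, γ^t·E[r] = 2.688000, running G = 5.888000
t=2: π = [0.1740, 0.1820, 0.1900, 0.2540, 0.2000], E[r] = 3.3600, γ^t·E[r] = 2.150400, running G = 8.038400
t=3: π = [0.1730, 0.1826, 0.1882, 0.2554, 0.2008], E[r] = 3.3656, γ^t·E[r] = 1.723187, running G = 9.761587

G = 9.7616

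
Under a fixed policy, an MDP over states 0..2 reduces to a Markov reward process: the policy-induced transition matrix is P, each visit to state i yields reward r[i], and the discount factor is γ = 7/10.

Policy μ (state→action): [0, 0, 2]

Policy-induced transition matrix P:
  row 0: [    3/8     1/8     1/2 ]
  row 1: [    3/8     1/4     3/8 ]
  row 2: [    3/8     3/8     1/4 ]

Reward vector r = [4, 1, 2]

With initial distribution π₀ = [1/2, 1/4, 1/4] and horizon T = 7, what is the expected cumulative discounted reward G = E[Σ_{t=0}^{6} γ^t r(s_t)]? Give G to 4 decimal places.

G = 7.9172

t=0: π = [0.5000, 0.2500, 0.2500], E[r] = 2.7500, γ^t·E[r] = 2.750000, running G = 2.750000
t=1: π = [0.3750, 0.2188, 0.4063], E[r] = 2.5313, γ^t·E[r] = 1.771875, running G = 4.521875
t=2: π = [0.3750, 0.2539, 0.3711], E[r] = 2.4961, γ^t·E[r] = 1.223086, running G = 5.744961
t=3: π = [0.3750, 0.2495, 0.3755], E[r] = 2.5005, γ^t·E[r] = 0.857667, running G = 6.602628
t=4: π = [0.3750, 0.2501, 0.3749], E[r] = 2.4999, γ^t·E[r] = 0.600235, running G = 7.202864
t=5: π = [0.3750, 0.2500, 0.3750], E[r] = 2.5000, γ^t·E[r] = 0.420176, running G = 7.623040
t=6: π = [0.3750, 0.2500, 0.3750], E[r] = 2.5000, γ^t·E[r] = 0.294122, running G = 7.917162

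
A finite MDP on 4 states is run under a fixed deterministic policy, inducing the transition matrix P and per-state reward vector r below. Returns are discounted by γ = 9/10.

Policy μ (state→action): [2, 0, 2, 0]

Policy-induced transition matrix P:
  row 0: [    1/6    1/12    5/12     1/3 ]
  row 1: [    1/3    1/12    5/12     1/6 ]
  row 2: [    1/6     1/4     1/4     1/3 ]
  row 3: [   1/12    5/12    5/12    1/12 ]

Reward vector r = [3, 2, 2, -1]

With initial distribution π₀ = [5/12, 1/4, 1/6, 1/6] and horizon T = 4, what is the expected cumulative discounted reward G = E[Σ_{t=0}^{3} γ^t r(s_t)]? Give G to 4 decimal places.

t=0: π = [0.4167, 0.2500, 0.1667, 0.1667], E[r] = 1.9167, γ^t·E[r] = 1.916667, running G = 1.916667
t=1: π = [0.1944, 0.1667, 0.3889, 0.2500], E[r] = 1.4444, γ^t·E[r] = 1.300000, running G = 3.216667
t=2: π = [0.1736, 0.2315, 0.3519, 0.2431], E[r] = 1.4444, γ^t·E[r] = 1.170000, running G = 4.386667
t=3: π = [0.1850, 0.2230, 0.3580, 0.2340], E[r] = 1.4830, γ^t·E[r] = 1.081125, running G = 5.467792

G = 5.4678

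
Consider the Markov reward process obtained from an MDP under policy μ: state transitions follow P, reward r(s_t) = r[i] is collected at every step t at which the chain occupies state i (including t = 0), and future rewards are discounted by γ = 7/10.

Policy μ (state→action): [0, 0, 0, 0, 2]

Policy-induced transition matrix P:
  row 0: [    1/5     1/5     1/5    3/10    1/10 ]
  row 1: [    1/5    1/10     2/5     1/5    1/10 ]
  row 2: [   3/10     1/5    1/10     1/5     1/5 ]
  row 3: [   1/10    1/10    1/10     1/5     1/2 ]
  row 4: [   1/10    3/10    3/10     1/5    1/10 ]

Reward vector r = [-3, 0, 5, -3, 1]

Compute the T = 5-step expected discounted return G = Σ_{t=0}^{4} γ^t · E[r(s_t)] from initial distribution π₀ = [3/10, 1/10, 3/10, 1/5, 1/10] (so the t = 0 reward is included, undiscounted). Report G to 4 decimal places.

G = 0.0787

t=0: π = [0.3000, 0.1000, 0.3000, 0.2000, 0.1000], E[r] = 0.1000, γ^t·E[r] = 0.100000, running G = 0.100000
t=1: π = [0.2000, 0.1800, 0.1800, 0.2300, 0.2100], E[r] = -0.1800, γ^t·E[r] = -0.126000, running G = -0.026000
t=2: π = [0.1740, 0.1800, 0.2160, 0.2200, 0.2100], E[r] = 0.1080, γ^t·E[r] = 0.052920, running G = 0.026920
t=3: π = [0.1786, 0.1810, 0.2134, 0.2174, 0.2096], E[r] = 0.0886, γ^t·E[r] = 0.030390, running G = 0.057310
t=4: π = [0.1786, 0.1811, 0.2141, 0.2179, 0.2083], E[r] = 0.0892, γ^t·E[r] = 0.021417, running G = 0.078727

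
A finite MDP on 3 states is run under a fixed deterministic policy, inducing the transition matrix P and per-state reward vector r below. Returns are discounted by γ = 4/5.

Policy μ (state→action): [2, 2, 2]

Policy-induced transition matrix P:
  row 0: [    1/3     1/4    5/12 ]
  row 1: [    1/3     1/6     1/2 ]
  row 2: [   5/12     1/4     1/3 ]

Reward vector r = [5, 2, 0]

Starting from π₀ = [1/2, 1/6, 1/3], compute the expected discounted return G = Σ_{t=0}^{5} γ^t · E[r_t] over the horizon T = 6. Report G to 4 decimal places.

G = 8.9927

t=0: π = [0.5000, 0.1667, 0.3333], E[r] = 2.8333, γ^t·E[r] = 2.833333, running G = 2.833333
t=1: π = [0.3611, 0.2361, 0.4028], E[r] = 2.2778, γ^t·E[r] = 1.822222, running G = 4.655556
t=2: π = [0.3669, 0.2303, 0.4028], E[r] = 2.2951, γ^t·E[r] = 1.468889, running G = 6.124444
t=3: π = [0.3669, 0.2308, 0.4023], E[r] = 2.2961, γ^t·E[r] = 1.175605, running G = 7.300049
t=4: π = [0.3669, 0.2308, 0.4024], E[r] = 2.2958, γ^t·E[r] = 0.940369, running G = 8.240418
t=5: π = [0.3669, 0.2308, 0.4024], E[r] = 2.2959, γ^t·E[r] = 0.752308, running G = 8.992726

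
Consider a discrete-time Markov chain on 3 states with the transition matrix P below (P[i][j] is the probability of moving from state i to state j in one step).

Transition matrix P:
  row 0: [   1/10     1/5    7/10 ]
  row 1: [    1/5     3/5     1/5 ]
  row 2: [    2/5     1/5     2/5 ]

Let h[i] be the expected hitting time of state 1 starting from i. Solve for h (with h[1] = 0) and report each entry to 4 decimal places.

First-step conditioning: h[1] = 0; for i ≠ 1, h[i] = 1 + Σ_k P[i][k]·h[k].
  h[0] = 1 + 1/10·h[0] + 7/10·h[2]
  h[2] = 1 + 2/5·h[0] + 2/5·h[2]
Solving the 2×2 linear system over states ≠ 1 gives exactly h = [5, 0, 5] (h[1] = 0 is the target).

h = [5.0000, 0.0000, 5.0000]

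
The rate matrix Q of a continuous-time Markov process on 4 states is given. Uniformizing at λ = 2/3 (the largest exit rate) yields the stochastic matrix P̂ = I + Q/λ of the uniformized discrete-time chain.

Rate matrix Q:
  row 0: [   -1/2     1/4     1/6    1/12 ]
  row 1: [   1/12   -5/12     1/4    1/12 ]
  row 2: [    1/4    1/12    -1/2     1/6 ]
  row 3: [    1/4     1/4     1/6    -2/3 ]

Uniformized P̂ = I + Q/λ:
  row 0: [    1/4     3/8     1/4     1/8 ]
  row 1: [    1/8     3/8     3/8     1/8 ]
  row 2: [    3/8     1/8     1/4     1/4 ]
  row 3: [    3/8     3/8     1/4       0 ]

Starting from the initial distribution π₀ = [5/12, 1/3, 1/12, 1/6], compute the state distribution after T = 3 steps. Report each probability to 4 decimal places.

π = [0.2674, 0.3014, 0.2878, 0.1434]

t=0: π = [0.4167, 0.3333, 0.0833, 0.1667]
t=1: π = [0.2396, 0.3542, 0.2917, 0.1146]
t=2: π = [0.2565, 0.3021, 0.2943, 0.1471]
t=3: π = [0.2674, 0.3014, 0.2878, 0.1434]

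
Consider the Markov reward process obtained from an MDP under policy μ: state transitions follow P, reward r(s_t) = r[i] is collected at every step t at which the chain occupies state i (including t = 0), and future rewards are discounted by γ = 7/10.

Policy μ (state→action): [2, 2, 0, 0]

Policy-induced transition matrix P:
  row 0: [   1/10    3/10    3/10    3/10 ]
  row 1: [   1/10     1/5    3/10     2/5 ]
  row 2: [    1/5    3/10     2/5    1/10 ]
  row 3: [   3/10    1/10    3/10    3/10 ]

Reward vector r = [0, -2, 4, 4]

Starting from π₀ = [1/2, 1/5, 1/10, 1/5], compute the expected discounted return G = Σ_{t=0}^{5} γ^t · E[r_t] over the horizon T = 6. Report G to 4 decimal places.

t=0: π = [0.5000, 0.2000, 0.1000, 0.2000], E[r] = 0.8000, γ^t·E[r] = 0.800000, running G = 0.800000
t=1: π = [0.1500, 0.2400, 0.3100, 0.3000], E[r] = 1.9600, γ^t·E[r] = 1.372000, running G = 2.172000
t=2: π = [0.1910, 0.2160, 0.3310, 0.2620], E[r] = 1.9400, γ^t·E[r] = 0.950600, running G = 3.122600
t=3: π = [0.1855, 0.2260, 0.3331, 0.2554], E[r] = 1.9020, γ^t·E[r] = 0.652386, running G = 3.774986
t=4: π = [0.1844, 0.2263, 0.3333, 0.2560], E[r] = 1.9045, γ^t·E[r] = 0.457275, running G = 4.232261
t=5: π = [0.1845, 0.2262, 0.3333, 0.2560], E[r] = 1.9049, γ^t·E[r] = 0.320150, running G = 4.552411

G = 4.5524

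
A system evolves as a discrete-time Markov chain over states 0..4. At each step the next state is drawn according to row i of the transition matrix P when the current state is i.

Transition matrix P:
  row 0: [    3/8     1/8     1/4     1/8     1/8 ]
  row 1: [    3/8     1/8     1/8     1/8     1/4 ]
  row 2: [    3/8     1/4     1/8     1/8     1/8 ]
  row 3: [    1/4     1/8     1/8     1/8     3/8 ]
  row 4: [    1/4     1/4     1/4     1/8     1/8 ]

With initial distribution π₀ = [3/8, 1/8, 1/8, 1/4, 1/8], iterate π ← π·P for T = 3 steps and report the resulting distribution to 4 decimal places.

π = [0.3374, 0.1709, 0.1887, 0.1250, 0.1780]

t=0: π = [0.3750, 0.1250, 0.1250, 0.2500, 0.1250]
t=1: π = [0.3281, 0.1563, 0.1875, 0.1250, 0.2031]
t=2: π = [0.3340, 0.1738, 0.1914, 0.1250, 0.1758]
t=3: π = [0.3374, 0.1709, 0.1887, 0.1250, 0.1780]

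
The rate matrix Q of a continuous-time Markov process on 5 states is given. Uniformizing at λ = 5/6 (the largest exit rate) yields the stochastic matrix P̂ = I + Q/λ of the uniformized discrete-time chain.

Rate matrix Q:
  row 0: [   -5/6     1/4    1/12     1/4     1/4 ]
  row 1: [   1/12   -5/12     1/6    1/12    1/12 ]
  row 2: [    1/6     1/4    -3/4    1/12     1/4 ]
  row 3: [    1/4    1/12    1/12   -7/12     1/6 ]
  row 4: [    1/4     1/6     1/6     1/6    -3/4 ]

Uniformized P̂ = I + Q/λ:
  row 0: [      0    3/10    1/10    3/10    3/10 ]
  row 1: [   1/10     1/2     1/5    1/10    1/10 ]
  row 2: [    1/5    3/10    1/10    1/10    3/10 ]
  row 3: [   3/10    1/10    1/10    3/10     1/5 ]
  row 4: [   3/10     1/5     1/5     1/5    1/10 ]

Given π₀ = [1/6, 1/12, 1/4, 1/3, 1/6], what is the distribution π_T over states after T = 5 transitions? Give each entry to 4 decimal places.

t=0: π = [0.1667, 0.0833, 0.2500, 0.3333, 0.1667]
t=1: π = [0.2083, 0.2333, 0.1250, 0.2167, 0.2167]
t=2: π = [0.1783, 0.2817, 0.1450, 0.2067, 0.1883]
t=3: π = [0.1757, 0.2962, 0.1470, 0.1958, 0.1853]
t=4: π = [0.1734, 0.3015, 0.1482, 0.1928, 0.1841]
t=5: π = [0.1729, 0.3033, 0.1486, 0.1917, 0.1836]

π = [0.1729, 0.3033, 0.1486, 0.1917, 0.1836]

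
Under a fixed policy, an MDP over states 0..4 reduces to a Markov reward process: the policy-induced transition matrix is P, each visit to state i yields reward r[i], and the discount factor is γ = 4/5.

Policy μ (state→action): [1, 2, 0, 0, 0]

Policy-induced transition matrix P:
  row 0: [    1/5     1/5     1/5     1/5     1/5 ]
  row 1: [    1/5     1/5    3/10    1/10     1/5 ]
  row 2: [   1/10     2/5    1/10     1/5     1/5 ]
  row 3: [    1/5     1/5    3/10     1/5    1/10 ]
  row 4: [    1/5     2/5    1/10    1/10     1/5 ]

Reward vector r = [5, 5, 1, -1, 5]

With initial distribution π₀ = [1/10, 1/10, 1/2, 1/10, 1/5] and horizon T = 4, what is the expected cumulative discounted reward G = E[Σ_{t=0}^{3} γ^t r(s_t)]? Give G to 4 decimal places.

t=0: π = [0.1000, 0.1000, 0.5000, 0.1000, 0.2000], E[r] = 2.4000, γ^t·E[r] = 2.400000, running G = 2.400000
t=1: π = [0.1500, 0.3400, 0.1500, 0.1700, 0.1900], E[r] = 3.3800, γ^t·E[r] = 2.704000, running G = 5.104000
t=2: π = [0.1850, 0.2680, 0.2170, 0.1470, 0.1830], E[r] = 3.2500, γ^t·E[r] = 2.080000, running G = 7.184000
t=3: π = [0.1783, 0.2800, 0.2015, 0.1549, 0.1853], E[r] = 3.2646, γ^t·E[r] = 1.671475, running G = 8.855475

G = 8.8555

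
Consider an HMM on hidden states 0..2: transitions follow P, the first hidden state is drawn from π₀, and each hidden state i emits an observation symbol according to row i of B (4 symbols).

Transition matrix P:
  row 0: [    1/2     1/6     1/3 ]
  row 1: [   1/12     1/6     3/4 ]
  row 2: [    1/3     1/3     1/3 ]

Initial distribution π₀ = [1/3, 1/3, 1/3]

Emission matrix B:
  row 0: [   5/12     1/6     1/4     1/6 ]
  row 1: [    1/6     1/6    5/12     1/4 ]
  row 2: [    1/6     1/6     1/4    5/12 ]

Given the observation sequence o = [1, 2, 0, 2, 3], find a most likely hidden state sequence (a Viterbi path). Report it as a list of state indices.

t=0: δ = [5.556e-02, 5.556e-02, 5.556e-02]  (obs o_0=1)
t=1: δ = [6.944e-03, 7.716e-03, 1.042e-02]  ψ = [0, 2, 1]  (obs o_1=2)
t=2: δ = [1.447e-03, 5.787e-04, 9.645e-04]  ψ = [0, 2, 1]  (obs o_2=0)
t=3: δ = [1.808e-04, 1.340e-04, 1.206e-04]  ψ = [0, 2, 0]  (obs o_3=2)
t=4: δ = [1.507e-05, 1.005e-05, 4.186e-05]  ψ = [0, 2, 1]  (obs o_4=3)
backtrack: best end state = 2; path = [2, 1, 2, 1, 2]

path = [2, 1, 2, 1, 2]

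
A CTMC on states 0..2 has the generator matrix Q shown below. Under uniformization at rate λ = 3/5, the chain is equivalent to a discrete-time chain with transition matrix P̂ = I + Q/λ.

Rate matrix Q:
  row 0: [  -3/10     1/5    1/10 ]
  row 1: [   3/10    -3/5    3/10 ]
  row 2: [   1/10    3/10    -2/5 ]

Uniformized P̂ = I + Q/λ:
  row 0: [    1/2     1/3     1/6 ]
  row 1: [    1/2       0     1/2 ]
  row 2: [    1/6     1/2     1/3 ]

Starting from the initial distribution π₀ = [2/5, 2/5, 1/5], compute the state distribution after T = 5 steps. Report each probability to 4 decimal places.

t=0: π = [0.4000, 0.4000, 0.2000]
t=1: π = [0.4333, 0.2333, 0.3333]
t=2: π = [0.3889, 0.3111, 0.3000]
t=3: π = [0.4000, 0.2796, 0.3204]
t=4: π = [0.3932, 0.2935, 0.3133]
t=5: π = [0.3956, 0.2877, 0.3167]

π = [0.3956, 0.2877, 0.3167]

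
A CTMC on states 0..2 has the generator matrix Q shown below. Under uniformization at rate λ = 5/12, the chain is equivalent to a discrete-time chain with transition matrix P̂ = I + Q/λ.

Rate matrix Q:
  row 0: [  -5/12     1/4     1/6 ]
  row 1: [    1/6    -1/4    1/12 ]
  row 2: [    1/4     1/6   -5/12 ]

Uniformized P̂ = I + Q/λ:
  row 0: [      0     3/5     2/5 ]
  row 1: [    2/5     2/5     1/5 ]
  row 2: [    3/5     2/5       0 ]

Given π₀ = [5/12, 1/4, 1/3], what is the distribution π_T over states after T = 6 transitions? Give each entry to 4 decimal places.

π = [0.3175, 0.4632, 0.2192]

t=0: π = [0.4167, 0.2500, 0.3333]
t=1: π = [0.3000, 0.4833, 0.2167]
t=2: π = [0.3233, 0.4600, 0.2167]
t=3: π = [0.3140, 0.4647, 0.2213]
t=4: π = [0.3187, 0.4628, 0.2185]
t=5: π = [0.3162, 0.4637, 0.2200]
t=6: π = [0.3175, 0.4632, 0.2192]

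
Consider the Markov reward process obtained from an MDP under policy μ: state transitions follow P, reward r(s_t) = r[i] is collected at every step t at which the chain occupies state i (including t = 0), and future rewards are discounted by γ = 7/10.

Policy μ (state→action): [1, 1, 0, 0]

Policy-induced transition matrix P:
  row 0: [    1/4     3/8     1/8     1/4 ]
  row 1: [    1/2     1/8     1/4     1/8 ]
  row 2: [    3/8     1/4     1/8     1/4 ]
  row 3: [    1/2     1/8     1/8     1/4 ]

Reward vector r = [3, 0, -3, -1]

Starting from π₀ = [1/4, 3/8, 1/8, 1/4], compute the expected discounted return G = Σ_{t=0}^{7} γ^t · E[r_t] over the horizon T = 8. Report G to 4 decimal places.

G = 1.1727

t=0: π = [0.2500, 0.3750, 0.1250, 0.2500], E[r] = 0.1250, γ^t·E[r] = 0.125000, running G = 0.125000
t=1: π = [0.4219, 0.2031, 0.1719, 0.2031], E[r] = 0.5469, γ^t·E[r] = 0.382813, running G = 0.507813
t=2: π = [0.3730, 0.2520, 0.1504, 0.2246], E[r] = 0.4434, γ^t·E[r] = 0.217246, running G = 0.725059
t=3: π = [0.3879, 0.2371, 0.1565, 0.2185], E[r] = 0.4758, γ^t·E[r] = 0.163210, running G = 0.888268
t=4: π = [0.3835, 0.2415, 0.1546, 0.2204], E[r] = 0.4661, γ^t·E[r] = 0.111909, running G = 1.000178
t=5: π = [0.3848, 0.2402, 0.1552, 0.2198], E[r] = 0.4690, γ^t·E[r] = 0.078831, running G = 1.079009
t=6: π = [0.3844, 0.2406, 0.1550, 0.2200], E[r] = 0.4681, γ^t·E[r] = 0.055077, running G = 1.134086
t=7: π = [0.3845, 0.2405, 0.1551, 0.2199], E[r] = 0.4684, γ^t·E[r] = 0.038576, running G = 1.172662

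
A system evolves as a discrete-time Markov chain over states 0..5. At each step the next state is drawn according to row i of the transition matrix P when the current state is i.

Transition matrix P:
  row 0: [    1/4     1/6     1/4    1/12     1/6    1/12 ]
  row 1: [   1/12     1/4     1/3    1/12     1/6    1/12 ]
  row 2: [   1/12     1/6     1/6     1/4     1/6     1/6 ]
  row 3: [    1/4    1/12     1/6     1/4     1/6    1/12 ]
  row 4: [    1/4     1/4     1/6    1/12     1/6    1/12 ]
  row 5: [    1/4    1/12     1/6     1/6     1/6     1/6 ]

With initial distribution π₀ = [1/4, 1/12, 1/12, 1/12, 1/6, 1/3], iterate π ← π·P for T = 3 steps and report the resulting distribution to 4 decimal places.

π = [0.1862, 0.1732, 0.2112, 0.1526, 0.1667, 0.1101]

t=0: π = [0.2500, 0.0833, 0.0833, 0.0833, 0.1667, 0.3333]
t=1: π = [0.2222, 0.1528, 0.2014, 0.1389, 0.1667, 0.1181]
t=2: π = [0.1910, 0.1719, 0.2106, 0.1499, 0.1667, 0.1100]
t=3: π = [0.1862, 0.1732, 0.2112, 0.1526, 0.1667, 0.1101]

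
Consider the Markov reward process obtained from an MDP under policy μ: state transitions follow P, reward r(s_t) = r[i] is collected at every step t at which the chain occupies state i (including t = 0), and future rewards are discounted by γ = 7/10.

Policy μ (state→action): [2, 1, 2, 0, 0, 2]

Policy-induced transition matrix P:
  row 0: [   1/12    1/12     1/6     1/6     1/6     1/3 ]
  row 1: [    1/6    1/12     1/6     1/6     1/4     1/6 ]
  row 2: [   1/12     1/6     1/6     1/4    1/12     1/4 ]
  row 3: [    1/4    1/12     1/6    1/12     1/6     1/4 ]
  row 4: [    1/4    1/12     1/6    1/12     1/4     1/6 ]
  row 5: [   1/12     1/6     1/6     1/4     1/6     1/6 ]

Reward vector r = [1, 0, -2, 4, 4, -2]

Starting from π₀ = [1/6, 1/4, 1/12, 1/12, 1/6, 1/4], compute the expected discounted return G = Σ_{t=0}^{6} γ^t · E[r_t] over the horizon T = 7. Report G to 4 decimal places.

G = 2.1475

t=0: π = [0.1667, 0.2500, 0.0833, 0.0833, 0.1667, 0.2500], E[r] = 0.5000, γ^t·E[r] = 0.500000, running G = 0.500000
t=1: π = [0.1458, 0.1111, 0.1667, 0.1736, 0.1944, 0.2083], E[r] = 0.8681, γ^t·E[r] = 0.607639, running G = 1.107639
t=2: π = [0.1539, 0.1146, 0.1667, 0.1672, 0.1782, 0.2193], E[r] = 0.7639, γ^t·E[r] = 0.374306, running G = 1.481944
t=3: π = [0.1505, 0.1155, 0.1667, 0.1700, 0.1772, 0.2201], E[r] = 0.7657, γ^t·E[r] = 0.262642, running G = 1.744587
t=4: π = [0.1508, 0.1156, 0.1667, 0.1700, 0.1772, 0.2198], E[r] = 0.7664, γ^t·E[r] = 0.184019, running G = 1.928605
t=5: π = [0.1508, 0.1155, 0.1667, 0.1699, 0.1772, 0.2199], E[r] = 0.7662, γ^t·E[r] = 0.128782, running G = 2.057387
t=6: π = [0.1508, 0.1155, 0.1667, 0.1700, 0.1772, 0.2199], E[r] = 0.7663, γ^t·E[r] = 0.090149, running G = 2.147537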